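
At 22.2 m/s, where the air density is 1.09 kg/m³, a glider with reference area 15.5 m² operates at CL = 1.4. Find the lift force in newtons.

L = 5830 N

Dynamic pressure q = ½ρv² = ½ × 1.09 × 22.2² = 268.6 Pa.
L = q·S·CL = 268.6 × 15.5 × 1.4 = 5830 N ≈ 5.83 kN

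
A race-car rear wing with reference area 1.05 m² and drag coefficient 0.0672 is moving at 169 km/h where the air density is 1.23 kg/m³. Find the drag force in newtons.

D = 95.6 N

Convert speed: v = 169 km/h ÷ 3.6 = 46.94 m/s.
Dynamic pressure q = ½ρv² = ½ × 1.23 × 46.94² = 1355 Pa.
D = q·S·CD = 1355 × 1.05 × 0.0672 = 95.6 N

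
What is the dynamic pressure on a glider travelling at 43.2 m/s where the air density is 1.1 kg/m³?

q = ½ρv² = ½ × 1.1 × 43.2² = 1030 Pa

q = 1030 Pa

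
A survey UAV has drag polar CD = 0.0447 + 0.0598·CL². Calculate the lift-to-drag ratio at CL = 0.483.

L/D = 8.24

CD = 0.0447 + 0.0598 × 0.483² = 0.05865
L/D = CL/CD = 0.483 / 0.05865 = 8.24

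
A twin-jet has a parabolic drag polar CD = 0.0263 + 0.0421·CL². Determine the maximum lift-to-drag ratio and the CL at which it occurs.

For CD = CD0 + K·CL², (L/D)max occurs at CL* = √(CD0/K) and equals 1/(2√(K·CD0)).
(L/D)max = 1/(2√(0.0421 × 0.0263)) = 1/(2 × 0.03328) = 15
CL* = √(0.0263/0.0421) = 0.79

(L/D)max = 15, at CL = 0.79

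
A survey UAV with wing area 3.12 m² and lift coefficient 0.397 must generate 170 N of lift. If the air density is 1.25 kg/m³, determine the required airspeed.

v = 14.8 m/s

L = ½ρv²S·CL ⇒ v = √(2L/(ρ·S·CL))
v = √(2 × 170 / (1.25 × 3.12 × 0.397)) = √219.6 = 14.8 m/s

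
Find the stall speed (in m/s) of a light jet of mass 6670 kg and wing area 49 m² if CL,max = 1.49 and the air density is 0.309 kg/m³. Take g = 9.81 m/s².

Weight W = mg = 6670 × 9.81 = 65430 N.
V_stall = √(2W/(ρ·S·CL,max)) = √(2 × 65430 / (0.309 × 49 × 1.49))
V_stall = √5801 = 76.2 m/s

V_stall = 76.2 m/s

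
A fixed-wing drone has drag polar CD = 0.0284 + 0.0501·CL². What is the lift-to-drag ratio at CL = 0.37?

CD = 0.0284 + 0.0501 × 0.37² = 0.03526
L/D = CL/CD = 0.37 / 0.03526 = 10.5

L/D = 10.5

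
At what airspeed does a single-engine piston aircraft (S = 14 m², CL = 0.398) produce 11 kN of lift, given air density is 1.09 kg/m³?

L = ½ρv²S·CL ⇒ v = √(2L/(ρ·S·CL))
v = √(2 × 11000 / (1.09 × 14 × 0.398)) = √3622 = 60.2 m/s

v = 60.2 m/s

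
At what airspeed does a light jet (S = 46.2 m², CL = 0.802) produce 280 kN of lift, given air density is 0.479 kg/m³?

v = 178 m/s

L = ½ρv²S·CL ⇒ v = √(2L/(ρ·S·CL))
v = √(2 × 2.8×10^5 / (0.479 × 46.2 × 0.802)) = √31550 = 178 m/s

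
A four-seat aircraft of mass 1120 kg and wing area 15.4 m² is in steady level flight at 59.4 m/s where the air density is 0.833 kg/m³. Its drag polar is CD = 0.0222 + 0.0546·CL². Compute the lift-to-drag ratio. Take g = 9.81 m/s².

In steady level flight, lift balances weight: W = mg = 1120 × 9.81 = 10987 N.
Dynamic pressure q = 0.5 × 0.833 × 59.4² = 1470 Pa.
Required CL = L/(qS) = 10987/(1470·15.4) = 0.4855.
CD = 0.0222 + 0.0546 × 0.4855² = 0.03507.
L/D = CL/CD = 0.4855 / 0.03507 = 13.8

L/D = 13.8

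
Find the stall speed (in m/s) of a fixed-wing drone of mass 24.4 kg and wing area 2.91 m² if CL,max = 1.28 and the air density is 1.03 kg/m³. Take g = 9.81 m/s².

Stall occurs when L = W at CL,max. W = mg = 24.4 × 9.81 = 239.4 N.
V_stall = √(2W/(ρ·S·CL,max)) = √(2 × 239.4 / (1.03 × 2.91 × 1.28))
V_stall = √124.8 = 11.2 m/s

V_stall = 11.2 m/s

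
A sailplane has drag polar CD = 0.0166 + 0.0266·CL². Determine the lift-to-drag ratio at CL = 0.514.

L/D = 21.8

CD = 0.0166 + 0.0266 × 0.514² = 0.02363
L/D = CL/CD = 0.514 / 0.02363 = 21.8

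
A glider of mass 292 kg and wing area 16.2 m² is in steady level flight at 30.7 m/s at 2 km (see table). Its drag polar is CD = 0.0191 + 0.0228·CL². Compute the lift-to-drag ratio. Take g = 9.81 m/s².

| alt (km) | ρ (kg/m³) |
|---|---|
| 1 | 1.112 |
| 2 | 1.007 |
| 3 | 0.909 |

L/D = 16.7

At 2 km, from the table: ρ = 1.007 kg/m³.
In steady level flight, lift balances weight: W = mg = 292 × 9.81 = 2864.5 N.
Dynamic pressure q = 0.5 × 1.007 × 30.7² = 474.5 Pa.
CL = 2W/(ρv²S) = 2×2864.5/(1.007×30.7²×16.2) = 0.3726.
CD = 0.0191 + 0.0228 × 0.3726² = 0.02227.
L/D = CL/CD = 0.3726 / 0.02227 = 16.7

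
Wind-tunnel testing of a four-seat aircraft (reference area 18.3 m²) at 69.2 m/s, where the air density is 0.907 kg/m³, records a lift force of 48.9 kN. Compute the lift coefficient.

From L = ½ρv²S·CL, rearranging gives CL = 2L/(ρv²S).
CL = 2 × 48900 / (0.907 × 69.2² × 18.3) = 1.23

CL = 1.23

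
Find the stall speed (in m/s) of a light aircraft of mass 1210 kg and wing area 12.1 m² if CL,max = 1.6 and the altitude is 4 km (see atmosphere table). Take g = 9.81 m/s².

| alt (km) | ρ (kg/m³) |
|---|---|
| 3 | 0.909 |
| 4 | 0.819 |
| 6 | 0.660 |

V_stall = 38.7 m/s

At 4 km, from the table: ρ = 0.819 kg/m³.
Weight W = mg = 1210 × 9.81 = 11870 N.
From L = ½ρV²S·CL,max = W: V_stall = √(2W/(ρSCL,max)) = √(2·11870/(0.819·12.1·1.6))
V_stall = √1497 = 38.7 m/s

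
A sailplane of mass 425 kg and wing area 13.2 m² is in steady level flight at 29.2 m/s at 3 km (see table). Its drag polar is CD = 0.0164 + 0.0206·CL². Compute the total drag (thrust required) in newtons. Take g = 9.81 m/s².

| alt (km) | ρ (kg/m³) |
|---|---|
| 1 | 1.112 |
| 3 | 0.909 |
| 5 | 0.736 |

At 3 km, from the table: ρ = 0.909 kg/m³.
Level flight ⇒ L = W = m·g = 425 × 9.81 = 4169.2 N.
Dynamic pressure q = 0.5 × 0.909 × 29.2² = 387.5 Pa.
CL = W/(q·S) = 4169.2 / (387.5 × 13.2) = 0.8151.
CD = 0.0164 + 0.0206 × 0.8151² = 0.03008.
D = q·S·CD = 387.5 × 13.2 × 0.03008 = 153.9 N

D = 154 N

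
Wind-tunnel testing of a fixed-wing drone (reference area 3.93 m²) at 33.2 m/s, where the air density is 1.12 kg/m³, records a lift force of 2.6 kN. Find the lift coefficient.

CL = 1.07

From L = ½ρv²S·CL, rearranging gives CL = 2L/(ρv²S).
CL = 2 × 2600 / (1.12 × 33.2² × 3.93) = 1.07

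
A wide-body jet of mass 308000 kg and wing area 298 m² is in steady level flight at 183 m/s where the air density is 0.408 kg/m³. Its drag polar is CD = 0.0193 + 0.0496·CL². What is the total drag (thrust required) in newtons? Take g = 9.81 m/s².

D = 2.62×10^5 N

Weight W = mg = 308000 × 9.81 = 3.0215×10^6 N; in level flight L = W.
q = ½ρv² = ½ × 0.408 × 183² = 6832 Pa.
CL = 2W/(ρv²S) = 2×3.0215×10^6/(0.408×183²×298) = 1.484.
CD = 0.0193 + 0.0496 × 1.484² = 0.1286.
D = q·S·CD = 6832 × 298 × 0.1286 = 2.617×10^5 N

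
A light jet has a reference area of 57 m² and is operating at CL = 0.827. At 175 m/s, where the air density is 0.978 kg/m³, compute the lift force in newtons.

L = 7.06×10^5 N

L = ½ρv²S·CL = ½ × 0.978 × 175² × 57 × 0.827 = 7.06×10^5 N ≈ 706 kN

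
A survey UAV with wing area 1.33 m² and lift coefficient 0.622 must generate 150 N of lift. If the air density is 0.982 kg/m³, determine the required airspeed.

L = ½ρv²S·CL ⇒ v = √(2L/(ρ·S·CL))
v = √(2 × 150 / (0.982 × 1.33 × 0.622)) = √369.3 = 19.2 m/s

v = 19.2 m/s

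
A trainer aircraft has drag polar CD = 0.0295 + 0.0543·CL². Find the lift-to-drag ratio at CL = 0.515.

CD = 0.0295 + 0.0543 × 0.515² = 0.0439
L/D = CL/CD = 0.515 / 0.0439 = 11.7

L/D = 11.7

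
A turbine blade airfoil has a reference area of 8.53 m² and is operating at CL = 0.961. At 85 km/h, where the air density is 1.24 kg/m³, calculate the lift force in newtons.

Convert speed: v = 85 km/h ÷ 3.6 = 23.61 m/s.
Dynamic pressure q = ½ρv² = ½ × 1.24 × 23.61² = 345.6 Pa.
L = q·S·CL = 345.6 × 8.53 × 0.961 = 2830 N

L = 2830 N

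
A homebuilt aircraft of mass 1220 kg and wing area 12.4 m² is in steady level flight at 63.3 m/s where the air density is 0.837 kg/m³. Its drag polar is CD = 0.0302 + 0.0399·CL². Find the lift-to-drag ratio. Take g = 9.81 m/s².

Weight W = mg = 1220 × 9.81 = 11968 N; in level flight L = W.
q = ½ρv² = ½ × 0.837 × 63.3² = 1677 Pa.
CL = W/(q·S) = 11968 / (1677 × 12.4) = 0.5756.
CD = 0.0302 + 0.0399 × 0.5756² = 0.04342.
L/D = CL/CD = 0.5756 / 0.04342 = 13.3

L/D = 13.3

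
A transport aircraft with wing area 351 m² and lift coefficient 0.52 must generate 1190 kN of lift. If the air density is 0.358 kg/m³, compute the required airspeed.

v = 191 m/s

L = ½ρv²S·CL ⇒ v = √(2L/(ρ·S·CL))
v = √(2 × 1.19×10^6 / (0.358 × 351 × 0.52)) = √36420 = 191 m/s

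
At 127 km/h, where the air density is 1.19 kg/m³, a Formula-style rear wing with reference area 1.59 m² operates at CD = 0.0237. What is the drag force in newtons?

D = 27.9 N

Convert speed: v = 127 km/h ÷ 3.6 = 35.28 m/s.
D = ½ρv²S·CD = ½ × 1.19 × 35.28² × 1.59 × 0.0237 = 27.9 N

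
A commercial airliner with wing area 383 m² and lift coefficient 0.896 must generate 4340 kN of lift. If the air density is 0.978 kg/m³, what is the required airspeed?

L = ½ρv²S·CL ⇒ v = √(2L/(ρ·S·CL))
v = √(2 × 4.34×10^6 / (0.978 × 383 × 0.896)) = √25860 = 161 m/s

v = 161 m/s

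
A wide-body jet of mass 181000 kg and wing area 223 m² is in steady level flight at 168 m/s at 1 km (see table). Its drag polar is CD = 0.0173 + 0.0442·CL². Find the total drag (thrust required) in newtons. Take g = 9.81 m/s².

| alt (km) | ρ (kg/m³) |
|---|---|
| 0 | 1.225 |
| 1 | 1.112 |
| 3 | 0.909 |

D = 1×10^5 N

At 1 km, from the table: ρ = 1.112 kg/m³.
Level flight ⇒ L = W = m·g = 181000 × 9.81 = 1.7756×10^6 N.
q = ½ρv² = ½ × 1.112 × 168² = 15690 Pa.
CL = 2W/(ρv²S) = 2×1.7756×10^6/(1.112×168²×223) = 0.5074.
CD = 0.0173 + 0.0442 × 0.5074² = 0.02868.
D = q·S·CD = 15690 × 223 × 0.02868 = 1.004×10^5 N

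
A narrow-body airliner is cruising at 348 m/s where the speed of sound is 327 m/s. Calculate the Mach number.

M = 1.06

M = v/a = 348 / 327 = 1.06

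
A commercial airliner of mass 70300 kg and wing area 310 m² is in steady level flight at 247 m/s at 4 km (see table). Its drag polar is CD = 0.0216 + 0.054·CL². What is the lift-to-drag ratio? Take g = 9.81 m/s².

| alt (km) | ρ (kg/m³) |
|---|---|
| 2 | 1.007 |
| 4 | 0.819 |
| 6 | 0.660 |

L/D = 4.04

At 4 km, from the table: ρ = 0.819 kg/m³.
In steady level flight, lift balances weight: W = mg = 70300 × 9.81 = 6.8964×10^5 N.
q = ½ρv² = ½ × 0.819 × 247² = 24980 Pa.
CL = 2W/(ρv²S) = 2×6.8964×10^5/(0.819×247²×310) = 0.08905.
CD = 0.0216 + 0.054 × 0.08905² = 0.02203.
L/D = CL/CD = 0.08905 / 0.02203 = 4.04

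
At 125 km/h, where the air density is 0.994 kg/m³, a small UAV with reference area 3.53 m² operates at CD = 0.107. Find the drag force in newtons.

D = 226 N

Convert speed: v = 125 km/h ÷ 3.6 = 34.72 m/s.
Dynamic pressure q = ½ρv² = ½ × 0.994 × 34.72² = 599.2 Pa.
D = q·S·CD = 599.2 × 3.53 × 0.107 = 226 N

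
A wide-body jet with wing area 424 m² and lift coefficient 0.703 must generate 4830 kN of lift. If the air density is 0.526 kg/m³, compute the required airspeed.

v = 248 m/s

L = ½ρv²S·CL ⇒ v = √(2L/(ρ·S·CL))
v = √(2 × 4.83×10^6 / (0.526 × 424 × 0.703)) = √61610 = 248 m/s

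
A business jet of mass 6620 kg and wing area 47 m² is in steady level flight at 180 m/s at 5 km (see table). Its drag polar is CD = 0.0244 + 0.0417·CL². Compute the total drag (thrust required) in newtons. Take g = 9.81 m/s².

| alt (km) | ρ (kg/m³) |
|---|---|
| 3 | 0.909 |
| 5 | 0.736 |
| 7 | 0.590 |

D = 14000 N

At 5 km, from the table: ρ = 0.736 kg/m³.
In steady level flight, lift balances weight: W = mg = 6620 × 9.81 = 64942 N.
q = ½ρv² = ½ × 0.736 × 180² = 11920 Pa.
Required CL = L/(qS) = 64942/(11920·47) = 0.1159.
CD = 0.0244 + 0.0417 × 0.1159² = 0.02496.
D = q·S·CD = 11920 × 47 × 0.02496 = 13990 N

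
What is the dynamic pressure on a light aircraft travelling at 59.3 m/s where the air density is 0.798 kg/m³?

q = 1400 Pa

q = ½ρv² = ½ × 0.798 × 59.3² = 1400 Pa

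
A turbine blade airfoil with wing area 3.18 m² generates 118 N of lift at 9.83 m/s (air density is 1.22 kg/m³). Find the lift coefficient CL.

From L = ½ρv²S·CL, rearranging gives CL = 2L/(ρv²S).
CL = 2 × 118 / (1.22 × 9.83² × 3.18) = 0.63

CL = 0.63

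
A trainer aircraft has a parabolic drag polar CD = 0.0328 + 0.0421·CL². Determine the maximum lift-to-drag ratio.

For CD = CD0 + K·CL², (L/D)max occurs at CL* = √(CD0/K) and equals 1/(2√(K·CD0)).
(L/D)max = 1/(2√(0.0421 × 0.0328)) = 1/(2 × 0.03716) = 13.5

(L/D)max = 13.5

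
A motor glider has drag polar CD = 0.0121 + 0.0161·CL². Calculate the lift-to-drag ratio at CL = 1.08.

L/D = 35

CD = 0.0121 + 0.0161 × 1.08² = 0.03088
L/D = CL/CD = 1.08 / 0.03088 = 35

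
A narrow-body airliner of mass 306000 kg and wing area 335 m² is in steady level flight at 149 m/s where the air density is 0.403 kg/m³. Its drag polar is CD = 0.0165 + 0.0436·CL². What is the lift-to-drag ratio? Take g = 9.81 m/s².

L/D = 10.5

Weight W = mg = 306000 × 9.81 = 3.0019×10^6 N; in level flight L = W.
Dynamic pressure q = 0.5 × 0.403 × 149² = 4474 Pa.
CL = 2W/(ρv²S) = 2×3.0019×10^6/(0.403×149²×335) = 2.003.
CD = 0.0165 + 0.0436 × 2.003² = 0.1914.
L/D = CL/CD = 2.003 / 0.1914 = 10.5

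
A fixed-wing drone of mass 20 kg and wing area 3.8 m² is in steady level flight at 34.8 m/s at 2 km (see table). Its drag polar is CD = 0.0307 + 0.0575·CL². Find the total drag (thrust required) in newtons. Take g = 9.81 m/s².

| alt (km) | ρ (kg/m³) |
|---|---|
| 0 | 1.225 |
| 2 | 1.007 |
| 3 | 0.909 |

At 2 km, from the table: ρ = 1.007 kg/m³.
In steady level flight, lift balances weight: W = mg = 20 × 9.81 = 196.2 N.
q = ½ρv² = ½ × 1.007 × 34.8² = 609.8 Pa.
CL = 2W/(ρv²S) = 2×196.2/(1.007×34.8²×3.8) = 0.08468.
CD = 0.0307 + 0.0575 × 0.08468² = 0.03111.
D = q·S·CD = 609.8 × 3.8 × 0.03111 = 72.09 N

D = 72.1 N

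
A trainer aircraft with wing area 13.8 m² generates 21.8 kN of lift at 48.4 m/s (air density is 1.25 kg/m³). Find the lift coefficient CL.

From L = ½ρv²S·CL, rearranging gives CL = 2L/(ρv²S).
CL = 2 × 21800 / (1.25 × 48.4² × 13.8) = 1.08

CL = 1.08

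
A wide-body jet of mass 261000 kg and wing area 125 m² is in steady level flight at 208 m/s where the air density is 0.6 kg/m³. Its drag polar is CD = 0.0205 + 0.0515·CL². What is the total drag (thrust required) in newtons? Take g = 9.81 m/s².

Level flight ⇒ L = W = m·g = 261000 × 9.81 = 2.5604×10^6 N.
Dynamic pressure q = 0.5 × 0.6 × 208² = 12980 Pa.
CL = 2W/(ρv²S) = 2×2.5604×10^6/(0.6×208²×125) = 1.578.
CD = 0.0205 + 0.0515 × 1.578² = 0.1488.
D = q·S·CD = 12980 × 125 × 0.1488 = 2.414×10^5 N

D = 2.41×10^5 N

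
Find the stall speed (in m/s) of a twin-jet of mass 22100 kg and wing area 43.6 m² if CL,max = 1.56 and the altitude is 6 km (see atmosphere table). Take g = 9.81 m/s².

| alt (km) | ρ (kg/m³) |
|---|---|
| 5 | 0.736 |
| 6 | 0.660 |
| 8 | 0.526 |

V_stall = 98.3 m/s

At 6 km, from the table: ρ = 0.660 kg/m³.
Stall occurs when L = W at CL,max. W = mg = 22100 × 9.81 = 2.168×10^5 N.
From L = ½ρV²S·CL,max = W: V_stall = √(2W/(ρSCL,max)) = √(2·2.168×10^5/(0.66·43.6·1.56))
V_stall = √9659 = 98.3 m/s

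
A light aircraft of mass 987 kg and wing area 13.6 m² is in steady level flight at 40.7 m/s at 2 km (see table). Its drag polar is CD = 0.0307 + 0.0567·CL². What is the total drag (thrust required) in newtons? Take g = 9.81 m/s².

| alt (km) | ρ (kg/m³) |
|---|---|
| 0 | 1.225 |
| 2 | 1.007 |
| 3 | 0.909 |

D = 817 N

At 2 km, from the table: ρ = 1.007 kg/m³.
In steady level flight, lift balances weight: W = mg = 987 × 9.81 = 9682.5 N.
q = ½ρv² = ½ × 1.007 × 40.7² = 834 Pa.
CL = 2W/(ρv²S) = 2×9682.5/(1.007×40.7²×13.6) = 0.8536.
CD = 0.0307 + 0.0567 × 0.8536² = 0.07201.
D = q·S·CD = 834 × 13.6 × 0.07201 = 816.9 N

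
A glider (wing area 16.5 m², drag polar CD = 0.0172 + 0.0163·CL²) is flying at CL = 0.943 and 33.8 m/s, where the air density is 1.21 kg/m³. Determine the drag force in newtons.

D = 361 N

CD = 0.0172 + 0.0163 × 0.943² = 0.03169
D = ½ρv²S·CD = ½ × 1.21 × 33.8² × 16.5 × 0.03169 = 361 N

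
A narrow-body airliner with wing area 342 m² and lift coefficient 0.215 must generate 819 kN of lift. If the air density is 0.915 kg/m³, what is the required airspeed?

v = 156 m/s

L = ½ρv²S·CL ⇒ v = √(2L/(ρ·S·CL))
v = √(2 × 8.19×10^5 / (0.915 × 342 × 0.215)) = √24350 = 156 m/s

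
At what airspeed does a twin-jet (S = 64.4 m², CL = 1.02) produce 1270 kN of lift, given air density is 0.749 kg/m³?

L = ½ρv²S·CL ⇒ v = √(2L/(ρ·S·CL))
v = √(2 × 1.27×10^6 / (0.749 × 64.4 × 1.02)) = √51630 = 227 m/s

v = 227 m/s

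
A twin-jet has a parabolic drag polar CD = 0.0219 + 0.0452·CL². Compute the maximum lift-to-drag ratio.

For CD = CD0 + K·CL², (L/D)max occurs at CL* = √(CD0/K) and equals 1/(2√(K·CD0)).
(L/D)max = 1/(2√(0.0452 × 0.0219)) = 1/(2 × 0.03146) = 15.9

(L/D)max = 15.9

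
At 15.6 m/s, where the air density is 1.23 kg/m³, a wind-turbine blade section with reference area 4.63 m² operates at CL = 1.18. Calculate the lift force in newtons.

Dynamic pressure q = ½ρv² = ½ × 1.23 × 15.6² = 149.7 Pa.
L = q·S·CL = 149.7 × 4.63 × 1.18 = 818 N

L = 818 N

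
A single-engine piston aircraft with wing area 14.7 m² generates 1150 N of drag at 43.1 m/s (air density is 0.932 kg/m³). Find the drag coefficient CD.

CD = 0.0904

From D = ½ρv²S·CD, rearranging gives CD = 2D/(ρv²S).
CD = 2 × 1150 / (0.932 × 43.1² × 14.7) = 0.0904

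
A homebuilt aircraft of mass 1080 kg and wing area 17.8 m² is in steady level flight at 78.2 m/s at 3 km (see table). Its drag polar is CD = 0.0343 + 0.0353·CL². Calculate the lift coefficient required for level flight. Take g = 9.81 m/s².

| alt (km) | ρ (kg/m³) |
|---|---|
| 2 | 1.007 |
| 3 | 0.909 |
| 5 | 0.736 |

CL = 0.214

At 3 km, from the table: ρ = 0.909 kg/m³.
Level flight ⇒ L = W = m·g = 1080 × 9.81 = 10595 N.
q = ½ρv² = ½ × 0.909 × 78.2² = 2779 Pa.
CL = 2W/(ρv²S) = 2×10595/(0.909×78.2²×17.8) = 0.2142.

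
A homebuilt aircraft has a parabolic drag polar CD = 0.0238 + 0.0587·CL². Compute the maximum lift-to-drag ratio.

(L/D)max = 13.4

For CD = CD0 + K·CL², (L/D)max occurs at CL* = √(CD0/K) and equals 1/(2√(K·CD0)).
(L/D)max = 1/(2√(0.0587 × 0.0238)) = 1/(2 × 0.03738) = 13.4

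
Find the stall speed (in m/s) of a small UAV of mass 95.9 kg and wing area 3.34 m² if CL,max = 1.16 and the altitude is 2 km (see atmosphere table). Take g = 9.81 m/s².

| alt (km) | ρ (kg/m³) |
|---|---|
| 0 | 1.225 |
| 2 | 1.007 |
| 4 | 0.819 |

At 2 km, from the table: ρ = 1.007 kg/m³.
At stall, lift equals weight: L = W = m·g = 95.9 × 9.81 = 940.8 N.
V_stall = √(2W/(ρ·S·CL,max)) = √(2 × 940.8 / (1.007 × 3.34 × 1.16))
V_stall = √482.3 = 22 m/s

V_stall = 22 m/s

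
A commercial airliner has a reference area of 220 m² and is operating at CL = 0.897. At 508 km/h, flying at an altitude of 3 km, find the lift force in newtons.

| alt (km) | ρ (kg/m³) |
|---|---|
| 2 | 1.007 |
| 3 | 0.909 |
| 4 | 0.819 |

At 3 km, from the table: ρ = 0.909 kg/m³.
Convert speed: v = 508 km/h ÷ 3.6 = 141.1 m/s.
Dynamic pressure q = ½ρv² = ½ × 0.909 × 141.1² = 9050 Pa.
L = q·S·CL = 9050 × 220 × 0.897 = 1.79×10^6 N ≈ 1790 kN

L = 1.79×10^6 N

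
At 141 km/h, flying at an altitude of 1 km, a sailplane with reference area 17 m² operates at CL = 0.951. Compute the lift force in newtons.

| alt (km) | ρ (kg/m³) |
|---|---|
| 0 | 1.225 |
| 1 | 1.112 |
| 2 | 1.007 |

L = 13800 N

At 1 km, from the table: ρ = 1.112 kg/m³.
Convert speed: v = 141 km/h ÷ 3.6 = 39.17 m/s.
L = ½ρv²S·CL = ½ × 1.112 × 39.17² × 17 × 0.951 = 13800 N ≈ 13.8 kN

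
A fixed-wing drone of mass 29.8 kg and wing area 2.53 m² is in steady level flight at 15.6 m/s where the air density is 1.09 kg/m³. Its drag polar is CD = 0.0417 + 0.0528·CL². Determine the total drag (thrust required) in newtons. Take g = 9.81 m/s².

Weight W = mg = 29.8 × 9.81 = 292.34 N; in level flight L = W.
q = ½ρv² = ½ × 1.09 × 15.6² = 132.6 Pa.
CL = W/(q·S) = 292.34 / (132.6 × 2.53) = 0.8712.
CD = 0.0417 + 0.0528 × 0.8712² = 0.08177.
D = q·S·CD = 132.6 × 2.53 × 0.08177 = 27.44 N

D = 27.4 N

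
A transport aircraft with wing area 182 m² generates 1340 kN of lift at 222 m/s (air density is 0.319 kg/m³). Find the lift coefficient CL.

CL = 0.937

From L = ½ρv²S·CL, rearranging gives CL = 2L/(ρv²S).
CL = 2 × 1.34×10^6 / (0.319 × 222² × 182) = 0.937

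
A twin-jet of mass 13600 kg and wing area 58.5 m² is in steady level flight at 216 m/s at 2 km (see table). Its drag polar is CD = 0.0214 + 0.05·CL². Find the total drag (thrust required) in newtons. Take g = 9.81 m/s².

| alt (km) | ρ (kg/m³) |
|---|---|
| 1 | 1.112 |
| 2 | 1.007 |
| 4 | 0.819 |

D = 30100 N

At 2 km, from the table: ρ = 1.007 kg/m³.
In steady level flight, lift balances weight: W = mg = 13600 × 9.81 = 1.3342×10^5 N.
q = ½ρv² = ½ × 1.007 × 216² = 23490 Pa.
CL = 2W/(ρv²S) = 2×1.3342×10^5/(1.007×216²×58.5) = 0.09708.
CD = 0.0214 + 0.05 × 0.09708² = 0.02187.
D = q·S·CD = 23490 × 58.5 × 0.02187 = 30060 N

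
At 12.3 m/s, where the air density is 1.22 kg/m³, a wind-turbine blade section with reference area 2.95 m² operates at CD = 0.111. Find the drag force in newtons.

Dynamic pressure q = ½ρv² = ½ × 1.22 × 12.3² = 92.29 Pa.
D = q·S·CD = 92.29 × 2.95 × 0.111 = 30.2 N

D = 30.2 N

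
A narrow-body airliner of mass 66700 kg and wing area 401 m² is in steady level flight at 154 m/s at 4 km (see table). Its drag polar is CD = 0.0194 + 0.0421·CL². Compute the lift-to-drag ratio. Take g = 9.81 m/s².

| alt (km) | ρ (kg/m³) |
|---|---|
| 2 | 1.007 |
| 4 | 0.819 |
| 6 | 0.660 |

At 4 km, from the table: ρ = 0.819 kg/m³.
Level flight ⇒ L = W = m·g = 66700 × 9.81 = 6.5433×10^5 N.
q = ½ρv² = ½ × 0.819 × 154² = 9712 Pa.
Required CL = L/(qS) = 6.5433×10^5/(9712·401) = 0.168.
CD = 0.0194 + 0.0421 × 0.168² = 0.02059.
L/D = CL/CD = 0.168 / 0.02059 = 8.16

L/D = 8.16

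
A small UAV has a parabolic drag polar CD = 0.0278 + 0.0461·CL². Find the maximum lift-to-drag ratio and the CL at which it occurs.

For CD = CD0 + K·CL², (L/D)max occurs at CL* = √(CD0/K) and equals 1/(2√(K·CD0)).
(L/D)max = 1/(2√(0.0461 × 0.0278)) = 1/(2 × 0.0358) = 14
CL* = √(0.0278/0.0461) = 0.777

(L/D)max = 14, at CL = 0.777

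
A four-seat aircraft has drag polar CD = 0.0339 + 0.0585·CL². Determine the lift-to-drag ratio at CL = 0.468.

CD = 0.0339 + 0.0585 × 0.468² = 0.04671
L/D = CL/CD = 0.468 / 0.04671 = 10

L/D = 10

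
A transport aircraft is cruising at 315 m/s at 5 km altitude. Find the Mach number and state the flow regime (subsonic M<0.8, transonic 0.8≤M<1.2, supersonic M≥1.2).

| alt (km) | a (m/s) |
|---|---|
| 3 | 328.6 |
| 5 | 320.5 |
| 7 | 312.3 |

At 5 km, from the table: a = 320.5 m/s.
M = v/a = 315 / 320.5 = 0.983
M = 0.983 → transonic.

M = 0.983 (transonic)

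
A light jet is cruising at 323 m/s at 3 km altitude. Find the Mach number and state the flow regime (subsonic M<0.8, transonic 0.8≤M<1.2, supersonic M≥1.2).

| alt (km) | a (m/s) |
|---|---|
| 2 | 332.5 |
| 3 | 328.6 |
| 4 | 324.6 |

M = 0.983 (transonic)

At 3 km, from the table: a = 328.6 m/s.
M = v/a = 323 / 328.6 = 0.983
M = 0.983 → transonic.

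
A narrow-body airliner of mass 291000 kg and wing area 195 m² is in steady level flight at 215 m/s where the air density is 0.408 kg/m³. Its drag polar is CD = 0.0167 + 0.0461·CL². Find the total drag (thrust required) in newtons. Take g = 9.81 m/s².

D = 2.35×10^5 N

In steady level flight, lift balances weight: W = mg = 291000 × 9.81 = 2.8547×10^6 N.
q = ½ρv² = ½ × 0.408 × 215² = 9430 Pa.
Required CL = L/(qS) = 2.8547×10^6/(9430·195) = 1.552.
CD = 0.0167 + 0.0461 × 1.552² = 0.1278.
D = q·S·CD = 9430 × 195 × 0.1278 = 2.35×10^5 N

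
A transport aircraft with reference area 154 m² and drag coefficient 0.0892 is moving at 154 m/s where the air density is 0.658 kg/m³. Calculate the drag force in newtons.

D = ½ρv²S·CD = ½ × 0.658 × 154² × 154 × 0.0892 = 1.07×10^5 N ≈ 107 kN

D = 1.07×10^5 N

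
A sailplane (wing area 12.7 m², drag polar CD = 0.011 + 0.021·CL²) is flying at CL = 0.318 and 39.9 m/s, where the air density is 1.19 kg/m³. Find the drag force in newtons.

CD = 0.011 + 0.021 × 0.318² = 0.01312
D = ½ρv²S·CD = ½ × 1.19 × 39.9² × 12.7 × 0.01312 = 158 N

D = 158 N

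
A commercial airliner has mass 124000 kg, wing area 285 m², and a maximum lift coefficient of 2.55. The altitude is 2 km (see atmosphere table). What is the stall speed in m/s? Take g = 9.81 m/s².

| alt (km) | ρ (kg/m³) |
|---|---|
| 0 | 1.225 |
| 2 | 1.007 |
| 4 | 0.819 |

V_stall = 57.7 m/s

At 2 km, from the table: ρ = 1.007 kg/m³.
Stall occurs when L = W at CL,max. W = mg = 124000 × 9.81 = 1.216×10^6 N.
From L = ½ρV²S·CL,max = W: V_stall = √(2W/(ρSCL,max)) = √(2·1.216×10^6/(1.007·285·2.55))
V_stall = √3324 = 57.7 m/s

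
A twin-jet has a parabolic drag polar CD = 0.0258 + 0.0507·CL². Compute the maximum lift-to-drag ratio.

(L/D)max = 13.8

For CD = CD0 + K·CL², (L/D)max occurs at CL* = √(CD0/K) and equals 1/(2√(K·CD0)).
(L/D)max = 1/(2√(0.0507 × 0.0258)) = 1/(2 × 0.03617) = 13.8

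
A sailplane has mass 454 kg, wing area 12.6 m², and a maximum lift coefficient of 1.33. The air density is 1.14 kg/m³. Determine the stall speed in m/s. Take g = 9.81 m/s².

V_stall = 21.6 m/s

Weight W = mg = 454 × 9.81 = 4454 N.
V_stall = √(2W/(ρ·S·CL,max)) = √(2 × 4454 / (1.14 × 12.6 × 1.33))
V_stall = √466.3 = 21.6 m/s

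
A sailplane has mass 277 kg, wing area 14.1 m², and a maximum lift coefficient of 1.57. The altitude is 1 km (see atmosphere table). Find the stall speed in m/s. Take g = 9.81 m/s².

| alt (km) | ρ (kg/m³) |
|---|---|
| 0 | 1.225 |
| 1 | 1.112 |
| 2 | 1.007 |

At 1 km, from the table: ρ = 1.112 kg/m³.
At stall, lift equals weight: L = W = m·g = 277 × 9.81 = 2717 N.
From L = ½ρV²S·CL,max = W: V_stall = √(2W/(ρSCL,max)) = √(2·2717/(1.112·14.1·1.57))
V_stall = √220.8 = 14.9 m/s

V_stall = 14.9 m/s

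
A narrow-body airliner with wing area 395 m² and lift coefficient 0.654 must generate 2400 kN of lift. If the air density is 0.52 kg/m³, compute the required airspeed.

L = ½ρv²S·CL ⇒ v = √(2L/(ρ·S·CL))
v = √(2 × 2.4×10^6 / (0.52 × 395 × 0.654)) = √35730 = 189 m/s

v = 189 m/s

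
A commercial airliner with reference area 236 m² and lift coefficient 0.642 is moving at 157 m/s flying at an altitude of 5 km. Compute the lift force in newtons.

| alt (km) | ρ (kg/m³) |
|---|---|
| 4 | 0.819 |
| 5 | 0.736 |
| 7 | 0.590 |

At 5 km, from the table: ρ = 0.736 kg/m³.
L = ½ρv²S·CL = ½ × 0.736 × 157² × 236 × 0.642 = 1.37×10^6 N ≈ 1370 kN

L = 1.37×10^6 N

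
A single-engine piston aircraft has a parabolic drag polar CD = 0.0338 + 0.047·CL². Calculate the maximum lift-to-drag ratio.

(L/D)max = 12.5

For CD = CD0 + K·CL², (L/D)max occurs at CL* = √(CD0/K) and equals 1/(2√(K·CD0)).
(L/D)max = 1/(2√(0.047 × 0.0338)) = 1/(2 × 0.03986) = 12.5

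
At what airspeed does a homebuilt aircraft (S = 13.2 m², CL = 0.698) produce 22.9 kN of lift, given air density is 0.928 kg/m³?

v = 73.2 m/s

L = ½ρv²S·CL ⇒ v = √(2L/(ρ·S·CL))
v = √(2 × 22900 / (0.928 × 13.2 × 0.698)) = √5357 = 73.2 m/s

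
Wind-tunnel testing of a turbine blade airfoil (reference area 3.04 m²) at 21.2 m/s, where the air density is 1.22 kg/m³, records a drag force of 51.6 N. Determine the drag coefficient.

From D = ½ρv²S·CD, rearranging gives CD = 2D/(ρv²S).
CD = 2 × 51.6 / (1.22 × 21.2² × 3.04) = 0.0619

CD = 0.0619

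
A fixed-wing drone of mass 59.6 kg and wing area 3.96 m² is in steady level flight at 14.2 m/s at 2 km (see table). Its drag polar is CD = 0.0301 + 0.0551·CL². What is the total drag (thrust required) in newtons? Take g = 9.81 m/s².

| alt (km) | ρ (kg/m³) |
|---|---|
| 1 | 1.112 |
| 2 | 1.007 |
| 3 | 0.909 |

D = 59 N

At 2 km, from the table: ρ = 1.007 kg/m³.
Level flight ⇒ L = W = m·g = 59.6 × 9.81 = 584.68 N.
q = ½ρv² = ½ × 1.007 × 14.2² = 101.5 Pa.
Required CL = L/(qS) = 584.68/(101.5·3.96) = 1.454.
CD = 0.0301 + 0.0551 × 1.454² = 0.1466.
D = q·S·CD = 101.5 × 3.96 × 0.1466 = 58.95 N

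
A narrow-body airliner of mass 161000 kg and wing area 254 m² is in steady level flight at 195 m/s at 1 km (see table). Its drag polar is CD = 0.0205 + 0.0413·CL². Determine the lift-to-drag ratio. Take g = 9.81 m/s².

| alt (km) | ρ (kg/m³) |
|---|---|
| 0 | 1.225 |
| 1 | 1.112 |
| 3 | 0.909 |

L/D = 12.2

At 1 km, from the table: ρ = 1.112 kg/m³.
In steady level flight, lift balances weight: W = mg = 161000 × 9.81 = 1.5794×10^6 N.
q = ½ρv² = ½ × 1.112 × 195² = 21140 Pa.
CL = 2W/(ρv²S) = 2×1.5794×10^6/(1.112×195²×254) = 0.2941.
CD = 0.0205 + 0.0413 × 0.2941² = 0.02407.
L/D = CL/CD = 0.2941 / 0.02407 = 12.2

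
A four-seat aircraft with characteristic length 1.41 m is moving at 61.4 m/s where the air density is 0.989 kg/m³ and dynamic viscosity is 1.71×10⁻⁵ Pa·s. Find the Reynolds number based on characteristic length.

Re = ρ·v·c/μ = 0.989 × 61.4 × 1.41 / (1.71×10⁻⁵) = 5.01×10^6

Re = 5.01×10^6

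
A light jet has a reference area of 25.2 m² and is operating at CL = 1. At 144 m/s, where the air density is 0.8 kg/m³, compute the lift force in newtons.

L = 2.09×10^5 N

L = ½ρv²S·CL = ½ × 0.8 × 144² × 25.2 × 1 = 2.09×10^5 N ≈ 209 kN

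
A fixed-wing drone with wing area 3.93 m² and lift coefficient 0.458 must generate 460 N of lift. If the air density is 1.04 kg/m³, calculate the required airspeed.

L = ½ρv²S·CL ⇒ v = √(2L/(ρ·S·CL))
v = √(2 × 460 / (1.04 × 3.93 × 0.458)) = √491.5 = 22.2 m/s

v = 22.2 m/s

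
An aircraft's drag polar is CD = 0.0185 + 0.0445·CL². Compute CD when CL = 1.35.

CD = 0.0996

CD = 0.0185 + 0.0445 × 1.35² = 0.0185 + 0.0811 = 0.0996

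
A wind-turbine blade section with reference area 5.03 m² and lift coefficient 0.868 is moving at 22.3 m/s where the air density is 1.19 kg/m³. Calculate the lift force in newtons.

L = 1290 N

L = ½ρv²S·CL = ½ × 1.19 × 22.3² × 5.03 × 0.868 = 1290 N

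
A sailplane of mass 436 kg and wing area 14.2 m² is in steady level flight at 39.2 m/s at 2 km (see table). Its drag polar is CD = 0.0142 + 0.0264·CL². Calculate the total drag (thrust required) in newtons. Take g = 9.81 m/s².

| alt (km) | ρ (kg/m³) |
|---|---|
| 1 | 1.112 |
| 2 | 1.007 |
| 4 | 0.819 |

D = 200 N

At 2 km, from the table: ρ = 1.007 kg/m³.
In steady level flight, lift balances weight: W = mg = 436 × 9.81 = 4277.2 N.
Dynamic pressure q = 0.5 × 1.007 × 39.2² = 773.7 Pa.
CL = 2W/(ρv²S) = 2×4277.2/(1.007×39.2²×14.2) = 0.3893.
CD = 0.0142 + 0.0264 × 0.3893² = 0.0182.
D = q·S·CD = 773.7 × 14.2 × 0.0182 = 200 N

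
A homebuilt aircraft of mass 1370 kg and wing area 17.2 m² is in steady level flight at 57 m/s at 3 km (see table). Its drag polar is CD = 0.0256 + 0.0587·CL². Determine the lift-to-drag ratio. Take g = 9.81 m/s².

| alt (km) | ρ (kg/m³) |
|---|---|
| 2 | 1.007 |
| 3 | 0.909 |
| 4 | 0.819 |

L/D = 12.6

At 3 km, from the table: ρ = 0.909 kg/m³.
Level flight ⇒ L = W = m·g = 1370 × 9.81 = 13440 N.
q = ½ρv² = ½ × 0.909 × 57² = 1477 Pa.
Required CL = L/(qS) = 13440/(1477·17.2) = 0.5291.
CD = 0.0256 + 0.0587 × 0.5291² = 0.04204.
L/D = CL/CD = 0.5291 / 0.04204 = 12.6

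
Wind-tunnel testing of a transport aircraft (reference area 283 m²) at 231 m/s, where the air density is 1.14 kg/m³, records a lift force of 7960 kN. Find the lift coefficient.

From L = ½ρv²S·CL, rearranging gives CL = 2L/(ρv²S).
CL = 2 × 7.96×10^6 / (1.14 × 231² × 283) = 0.925

CL = 0.925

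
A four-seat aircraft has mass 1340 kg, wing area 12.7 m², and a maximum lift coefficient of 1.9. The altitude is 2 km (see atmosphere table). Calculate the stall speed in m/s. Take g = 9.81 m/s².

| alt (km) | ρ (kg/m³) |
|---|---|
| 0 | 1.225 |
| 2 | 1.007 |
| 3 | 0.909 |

At 2 km, from the table: ρ = 1.007 kg/m³.
Weight W = mg = 1340 × 9.81 = 13150 N.
From L = ½ρV²S·CL,max = W: V_stall = √(2W/(ρSCL,max)) = √(2·13150/(1.007·12.7·1.9))
V_stall = √1082 = 32.9 m/s

V_stall = 32.9 m/s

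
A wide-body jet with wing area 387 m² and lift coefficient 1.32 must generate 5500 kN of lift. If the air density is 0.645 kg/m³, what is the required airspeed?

L = ½ρv²S·CL ⇒ v = √(2L/(ρ·S·CL))
v = √(2 × 5.5×10^6 / (0.645 × 387 × 1.32)) = √33380 = 183 m/s

v = 183 m/s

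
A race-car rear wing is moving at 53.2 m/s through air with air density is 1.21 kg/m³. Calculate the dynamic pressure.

q = 1710 Pa

q = ½ρv² = ½ × 1.21 × 53.2² = 1710 Pa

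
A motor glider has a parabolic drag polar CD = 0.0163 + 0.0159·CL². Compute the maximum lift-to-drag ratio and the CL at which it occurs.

For CD = CD0 + K·CL², (L/D)max occurs at CL* = √(CD0/K) and equals 1/(2√(K·CD0)).
(L/D)max = 1/(2√(0.0159 × 0.0163)) = 1/(2 × 0.0161) = 31.1
CL* = √(0.0163/0.0159) = 1.01

(L/D)max = 31.1, at CL = 1.01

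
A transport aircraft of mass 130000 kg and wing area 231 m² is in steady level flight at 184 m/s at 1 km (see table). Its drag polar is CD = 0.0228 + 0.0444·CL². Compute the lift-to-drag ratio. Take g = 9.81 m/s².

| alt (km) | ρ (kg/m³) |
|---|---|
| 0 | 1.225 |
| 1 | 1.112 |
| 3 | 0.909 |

At 1 km, from the table: ρ = 1.112 kg/m³.
In steady level flight, lift balances weight: W = mg = 130000 × 9.81 = 1.2753×10^6 N.
Dynamic pressure q = 0.5 × 1.112 × 184² = 18820 Pa.
CL = W/(q·S) = 1.2753×10^6 / (18820 × 231) = 0.2933.
CD = 0.0228 + 0.0444 × 0.2933² = 0.02662.
L/D = CL/CD = 0.2933 / 0.02662 = 11

L/D = 11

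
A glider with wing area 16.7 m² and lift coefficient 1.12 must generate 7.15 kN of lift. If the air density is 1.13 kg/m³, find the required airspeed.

v = 26 m/s

L = ½ρv²S·CL ⇒ v = √(2L/(ρ·S·CL))
v = √(2 × 7150 / (1.13 × 16.7 × 1.12)) = √676.6 = 26 m/s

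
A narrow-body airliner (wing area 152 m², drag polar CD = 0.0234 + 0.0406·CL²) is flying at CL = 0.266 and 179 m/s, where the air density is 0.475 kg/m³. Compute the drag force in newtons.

D = 30400 N

CD = 0.0234 + 0.0406 × 0.266² = 0.02627
D = ½ρv²S·CD = ½ × 0.475 × 179² × 152 × 0.02627 = 30400 N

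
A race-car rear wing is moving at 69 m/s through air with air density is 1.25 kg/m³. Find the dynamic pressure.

q = 2980 Pa

q = ½ρv² = ½ × 1.25 × 69² = 2980 Pa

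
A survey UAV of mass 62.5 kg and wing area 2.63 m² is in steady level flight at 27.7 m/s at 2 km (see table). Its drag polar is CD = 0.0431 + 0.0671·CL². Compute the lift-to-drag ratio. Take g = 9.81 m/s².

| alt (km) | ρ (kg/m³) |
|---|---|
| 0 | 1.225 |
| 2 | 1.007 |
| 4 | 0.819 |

At 2 km, from the table: ρ = 1.007 kg/m³.
Level flight ⇒ L = W = m·g = 62.5 × 9.81 = 613.12 N.
q = ½ρv² = ½ × 1.007 × 27.7² = 386.3 Pa.
Required CL = L/(qS) = 613.12/(386.3·2.63) = 0.6034.
CD = 0.0431 + 0.0671 × 0.6034² = 0.06753.
L/D = CL/CD = 0.6034 / 0.06753 = 8.94

L/D = 8.94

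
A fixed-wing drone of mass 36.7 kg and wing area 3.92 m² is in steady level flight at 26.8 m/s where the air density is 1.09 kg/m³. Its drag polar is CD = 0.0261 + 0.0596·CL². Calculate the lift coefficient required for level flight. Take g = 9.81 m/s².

In steady level flight, lift balances weight: W = mg = 36.7 × 9.81 = 360.03 N.
q = ½ρv² = ½ × 1.09 × 26.8² = 391.4 Pa.
CL = W/(q·S) = 360.03 / (391.4 × 3.92) = 0.2346.

CL = 0.235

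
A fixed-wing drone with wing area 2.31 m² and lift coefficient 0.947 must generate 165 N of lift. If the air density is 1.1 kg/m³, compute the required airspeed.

L = ½ρv²S·CL ⇒ v = √(2L/(ρ·S·CL))
v = √(2 × 165 / (1.1 × 2.31 × 0.947)) = √137.1 = 11.7 m/s

v = 11.7 m/s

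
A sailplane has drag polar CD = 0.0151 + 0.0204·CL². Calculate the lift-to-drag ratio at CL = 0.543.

L/D = 25.7

CD = 0.0151 + 0.0204 × 0.543² = 0.02111
L/D = CL/CD = 0.543 / 0.02111 = 25.7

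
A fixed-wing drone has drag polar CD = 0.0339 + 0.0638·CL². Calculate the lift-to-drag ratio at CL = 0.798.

CD = 0.0339 + 0.0638 × 0.798² = 0.07453
L/D = CL/CD = 0.798 / 0.07453 = 10.7

L/D = 10.7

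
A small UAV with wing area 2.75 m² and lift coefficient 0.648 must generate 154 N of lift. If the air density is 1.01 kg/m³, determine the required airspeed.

v = 13.1 m/s

L = ½ρv²S·CL ⇒ v = √(2L/(ρ·S·CL))
v = √(2 × 154 / (1.01 × 2.75 × 0.648)) = √171.1 = 13.1 m/s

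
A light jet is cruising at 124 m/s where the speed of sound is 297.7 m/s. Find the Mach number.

M = v/a = 124 / 297.7 = 0.417

M = 0.417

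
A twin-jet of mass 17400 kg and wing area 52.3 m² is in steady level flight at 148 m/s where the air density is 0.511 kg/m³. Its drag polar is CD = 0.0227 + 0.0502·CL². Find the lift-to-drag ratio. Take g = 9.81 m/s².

Weight W = mg = 17400 × 9.81 = 1.7069×10^5 N; in level flight L = W.
Dynamic pressure q = 0.5 × 0.511 × 148² = 5596 Pa.
CL = 2W/(ρv²S) = 2×1.7069×10^5/(0.511×148²×52.3) = 0.5832.
CD = 0.0227 + 0.0502 × 0.5832² = 0.03977.
L/D = CL/CD = 0.5832 / 0.03977 = 14.7

L/D = 14.7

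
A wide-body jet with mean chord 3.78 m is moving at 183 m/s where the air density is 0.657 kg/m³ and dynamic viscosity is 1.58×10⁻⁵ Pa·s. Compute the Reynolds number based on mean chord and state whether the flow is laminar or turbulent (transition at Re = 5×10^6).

Re = 2.88×10^7 (turbulent)

Re = ρ·v·c/μ = 0.657 × 183 × 3.78 / (1.58×10⁻⁵) = 2.88×10^7
Since 2.88×10^7 > 5×10^6, the flow is turbulent.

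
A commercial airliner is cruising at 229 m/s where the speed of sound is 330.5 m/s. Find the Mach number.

M = v/a = 229 / 330.5 = 0.693

M = 0.693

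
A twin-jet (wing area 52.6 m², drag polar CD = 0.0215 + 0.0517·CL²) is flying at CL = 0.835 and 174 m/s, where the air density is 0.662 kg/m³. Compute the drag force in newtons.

D = 30300 N

CD = 0.0215 + 0.0517 × 0.835² = 0.05755
D = ½ρv²S·CD = ½ × 0.662 × 174² × 52.6 × 0.05755 = 30300 N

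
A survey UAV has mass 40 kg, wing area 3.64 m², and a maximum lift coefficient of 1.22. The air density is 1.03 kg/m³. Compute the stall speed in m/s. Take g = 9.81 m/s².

V_stall = 13.1 m/s

Stall occurs when L = W at CL,max. W = mg = 40 × 9.81 = 392.4 N.
V_stall = √(2W/(ρ·S·CL,max)) = √(2 × 392.4 / (1.03 × 3.64 × 1.22))
V_stall = √171.6 = 13.1 m/s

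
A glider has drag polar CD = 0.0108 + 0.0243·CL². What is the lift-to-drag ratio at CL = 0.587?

L/D = 30.6

CD = 0.0108 + 0.0243 × 0.587² = 0.01917
L/D = CL/CD = 0.587 / 0.01917 = 30.6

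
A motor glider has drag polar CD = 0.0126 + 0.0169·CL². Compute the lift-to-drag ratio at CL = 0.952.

CD = 0.0126 + 0.0169 × 0.952² = 0.02792
L/D = CL/CD = 0.952 / 0.02792 = 34.1

L/D = 34.1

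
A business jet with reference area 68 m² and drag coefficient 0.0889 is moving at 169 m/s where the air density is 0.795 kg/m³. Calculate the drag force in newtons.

D = ½ρv²S·CD = ½ × 0.795 × 169² × 68 × 0.0889 = 68600 N ≈ 68.6 kN

D = 68600 N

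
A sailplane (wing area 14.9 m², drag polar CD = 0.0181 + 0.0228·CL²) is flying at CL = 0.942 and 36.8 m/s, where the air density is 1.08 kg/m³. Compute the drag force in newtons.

D = 418 N

CD = 0.0181 + 0.0228 × 0.942² = 0.03833
D = ½ρv²S·CD = ½ × 1.08 × 36.8² × 14.9 × 0.03833 = 418 N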